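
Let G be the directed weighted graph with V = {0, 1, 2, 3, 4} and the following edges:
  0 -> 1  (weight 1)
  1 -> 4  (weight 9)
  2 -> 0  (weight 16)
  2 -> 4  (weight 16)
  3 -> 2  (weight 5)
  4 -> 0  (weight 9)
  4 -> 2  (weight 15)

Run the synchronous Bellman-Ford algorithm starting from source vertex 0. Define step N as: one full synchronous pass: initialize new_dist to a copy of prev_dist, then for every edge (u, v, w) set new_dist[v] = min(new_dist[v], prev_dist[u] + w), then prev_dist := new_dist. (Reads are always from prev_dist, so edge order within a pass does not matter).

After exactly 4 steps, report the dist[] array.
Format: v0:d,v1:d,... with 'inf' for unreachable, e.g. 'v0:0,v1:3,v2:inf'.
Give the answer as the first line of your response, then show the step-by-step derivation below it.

v0:0,v1:1,v2:25,v3:inf,v4:10

step 1: dist = v0:0,v1:1,v2:inf,v3:inf,v4:inf
step 2: dist = v0:0,v1:1,v2:inf,v3:inf,v4:10
step 3: dist = v0:0,v1:1,v2:25,v3:inf,v4:10
step 4: dist = v0:0,v1:1,v2:25,v3:inf,v4:10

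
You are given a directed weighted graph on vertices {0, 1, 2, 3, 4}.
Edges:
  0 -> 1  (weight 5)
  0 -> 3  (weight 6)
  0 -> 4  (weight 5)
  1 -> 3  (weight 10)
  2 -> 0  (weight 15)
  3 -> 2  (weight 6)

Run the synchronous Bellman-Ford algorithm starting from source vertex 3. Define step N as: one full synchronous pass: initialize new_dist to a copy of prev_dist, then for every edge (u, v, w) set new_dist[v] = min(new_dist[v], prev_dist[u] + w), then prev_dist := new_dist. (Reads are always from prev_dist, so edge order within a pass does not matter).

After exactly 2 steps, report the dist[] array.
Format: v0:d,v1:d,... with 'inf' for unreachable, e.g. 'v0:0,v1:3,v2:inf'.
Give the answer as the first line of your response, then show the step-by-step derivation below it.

v0:21,v1:inf,v2:6,v3:0,v4:inf

step 1: dist = v0:inf,v1:inf,v2:6,v3:0,v4:inf
step 2: dist = v0:21,v1:inf,v2:6,v3:0,v4:inf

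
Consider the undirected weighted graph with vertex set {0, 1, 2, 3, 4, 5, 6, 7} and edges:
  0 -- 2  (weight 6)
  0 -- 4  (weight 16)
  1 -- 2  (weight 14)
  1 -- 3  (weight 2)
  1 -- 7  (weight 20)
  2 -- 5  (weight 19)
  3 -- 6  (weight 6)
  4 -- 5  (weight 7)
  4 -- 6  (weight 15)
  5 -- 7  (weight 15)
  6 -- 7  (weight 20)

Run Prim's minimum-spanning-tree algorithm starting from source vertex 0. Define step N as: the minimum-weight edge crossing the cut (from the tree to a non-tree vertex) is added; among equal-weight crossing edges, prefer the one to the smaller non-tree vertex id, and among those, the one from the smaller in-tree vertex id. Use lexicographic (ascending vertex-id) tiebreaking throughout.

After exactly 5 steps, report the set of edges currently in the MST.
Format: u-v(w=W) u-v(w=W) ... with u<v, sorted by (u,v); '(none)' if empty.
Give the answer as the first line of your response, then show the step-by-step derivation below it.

0-2(w=6) 1-2(w=14) 1-3(w=2) 3-6(w=6) 4-6(w=15)

step 1: add edge 0-2 (w=6); MST = {0-2(w=6)}
step 2: add edge 1-2 (w=14); MST = {0-2(w=6) 1-2(w=14)}
step 3: add edge 1-3 (w=2); MST = {0-2(w=6) 1-2(w=14) 1-3(w=2)}
step 4: add edge 3-6 (w=6); MST = {0-2(w=6) 1-2(w=14) 1-3(w=2) 3-6(w=6)}
step 5: add edge 4-6 (w=15); MST = {0-2(w=6) 1-2(w=14) 1-3(w=2) 3-6(w=6) 4-6(w=15)}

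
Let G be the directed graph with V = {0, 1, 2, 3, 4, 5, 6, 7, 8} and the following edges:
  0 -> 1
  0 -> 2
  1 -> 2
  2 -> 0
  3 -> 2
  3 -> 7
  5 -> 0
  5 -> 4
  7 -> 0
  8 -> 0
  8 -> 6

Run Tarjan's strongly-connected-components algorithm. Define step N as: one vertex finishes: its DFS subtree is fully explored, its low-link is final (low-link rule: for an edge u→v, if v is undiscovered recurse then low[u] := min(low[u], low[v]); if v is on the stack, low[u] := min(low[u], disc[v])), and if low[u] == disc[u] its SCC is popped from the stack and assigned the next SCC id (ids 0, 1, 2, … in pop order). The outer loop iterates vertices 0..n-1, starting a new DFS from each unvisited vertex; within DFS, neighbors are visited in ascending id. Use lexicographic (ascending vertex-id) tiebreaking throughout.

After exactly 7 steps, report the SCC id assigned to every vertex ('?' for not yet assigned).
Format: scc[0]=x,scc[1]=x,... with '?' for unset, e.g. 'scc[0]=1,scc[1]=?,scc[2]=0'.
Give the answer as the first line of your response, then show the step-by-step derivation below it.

scc[0]=0,scc[1]=0,scc[2]=0,scc[3]=2,scc[4]=3,scc[5]=4,scc[6]=?,scc[7]=1,scc[8]=?

step 1: low=(low[0]=0,low[1]=1,low[2]=0,low[3]=?,low[4]=?,low[5]=?,low[6]=?,low[7]=?,low[8]=?); scc=(scc[0]=?,scc[1]=?,scc[2]=?,scc[3]=?,scc[4]=?,scc[5]=?,scc[6]=?,scc[7]=?,scc[8]=?)
step 2: low=(low[0]=0,low[1]=0,low[2]=0,low[3]=?,low[4]=?,low[5]=?,low[6]=?,low[7]=?,low[8]=?); scc=(scc[0]=?,scc[1]=?,scc[2]=?,scc[3]=?,scc[4]=?,scc[5]=?,scc[6]=?,scc[7]=?,scc[8]=?)
step 3: low=(low[0]=0,low[1]=0,low[2]=0,low[3]=?,low[4]=?,low[5]=?,low[6]=?,low[7]=?,low[8]=?); scc=(scc[0]=0,scc[1]=0,scc[2]=0,scc[3]=?,scc[4]=?,scc[5]=?,scc[6]=?,scc[7]=?,scc[8]=?)
step 4: low=(low[0]=0,low[1]=0,low[2]=0,low[3]=3,low[4]=?,low[5]=?,low[6]=?,low[7]=4,low[8]=?); scc=(scc[0]=0,scc[1]=0,scc[2]=0,scc[3]=?,scc[4]=?,scc[5]=?,scc[6]=?,scc[7]=1,scc[8]=?)
step 5: low=(low[0]=0,low[1]=0,low[2]=0,low[3]=3,low[4]=?,low[5]=?,low[6]=?,low[7]=4,low[8]=?); scc=(scc[0]=0,scc[1]=0,scc[2]=0,scc[3]=2,scc[4]=?,scc[5]=?,scc[6]=?,scc[7]=1,scc[8]=?)
step 6: low=(low[0]=0,low[1]=0,low[2]=0,low[3]=3,low[4]=5,low[5]=?,low[6]=?,low[7]=4,low[8]=?); scc=(scc[0]=0,scc[1]=0,scc[2]=0,scc[3]=2,scc[4]=3,scc[5]=?,scc[6]=?,scc[7]=1,scc[8]=?)
step 7: low=(low[0]=0,low[1]=0,low[2]=0,low[3]=3,low[4]=5,low[5]=6,low[6]=?,low[7]=4,low[8]=?); scc=(scc[0]=0,scc[1]=0,scc[2]=0,scc[3]=2,scc[4]=3,scc[5]=4,scc[6]=?,scc[7]=1,scc[8]=?)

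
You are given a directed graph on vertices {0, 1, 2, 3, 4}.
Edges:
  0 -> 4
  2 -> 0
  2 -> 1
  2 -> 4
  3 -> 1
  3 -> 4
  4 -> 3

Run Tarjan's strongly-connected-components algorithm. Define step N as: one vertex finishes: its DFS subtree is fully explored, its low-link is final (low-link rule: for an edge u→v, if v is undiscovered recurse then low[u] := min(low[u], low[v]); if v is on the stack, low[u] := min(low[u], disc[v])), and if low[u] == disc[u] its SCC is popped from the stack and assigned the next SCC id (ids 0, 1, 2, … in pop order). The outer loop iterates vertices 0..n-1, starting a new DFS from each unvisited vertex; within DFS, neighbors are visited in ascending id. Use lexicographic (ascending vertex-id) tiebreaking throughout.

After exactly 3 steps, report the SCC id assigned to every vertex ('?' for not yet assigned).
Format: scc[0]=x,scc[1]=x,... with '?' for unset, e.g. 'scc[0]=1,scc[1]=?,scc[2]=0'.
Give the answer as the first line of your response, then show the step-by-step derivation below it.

scc[0]=?,scc[1]=0,scc[2]=?,scc[3]=1,scc[4]=1

step 1: low=(low[0]=0,low[1]=3,low[2]=?,low[3]=2,low[4]=1); scc=(scc[0]=?,scc[1]=0,scc[2]=?,scc[3]=?,scc[4]=?)
step 2: low=(low[0]=0,low[1]=3,low[2]=?,low[3]=1,low[4]=1); scc=(scc[0]=?,scc[1]=0,scc[2]=?,scc[3]=?,scc[4]=?)
step 3: low=(low[0]=0,low[1]=3,low[2]=?,low[3]=1,low[4]=1); scc=(scc[0]=?,scc[1]=0,scc[2]=?,scc[3]=1,scc[4]=1)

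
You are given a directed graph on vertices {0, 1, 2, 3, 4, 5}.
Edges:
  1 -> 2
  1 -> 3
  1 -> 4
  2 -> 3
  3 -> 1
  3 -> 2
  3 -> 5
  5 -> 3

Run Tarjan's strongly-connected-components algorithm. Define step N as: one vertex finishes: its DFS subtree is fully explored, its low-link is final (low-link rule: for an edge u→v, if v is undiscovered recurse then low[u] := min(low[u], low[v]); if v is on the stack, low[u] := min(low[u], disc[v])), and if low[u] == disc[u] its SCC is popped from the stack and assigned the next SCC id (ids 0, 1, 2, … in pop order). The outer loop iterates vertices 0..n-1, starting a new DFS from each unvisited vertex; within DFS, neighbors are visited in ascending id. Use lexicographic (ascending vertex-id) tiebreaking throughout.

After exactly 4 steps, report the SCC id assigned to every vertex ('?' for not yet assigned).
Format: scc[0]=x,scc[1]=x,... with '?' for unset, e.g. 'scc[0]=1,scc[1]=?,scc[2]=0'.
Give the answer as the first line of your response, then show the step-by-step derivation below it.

scc[0]=0,scc[1]=?,scc[2]=?,scc[3]=?,scc[4]=?,scc[5]=?

step 1: low=(low[0]=0,low[1]=?,low[2]=?,low[3]=?,low[4]=?,low[5]=?); scc=(scc[0]=0,scc[1]=?,scc[2]=?,scc[3]=?,scc[4]=?,scc[5]=?)
step 2: low=(low[0]=0,low[1]=1,low[2]=2,low[3]=1,low[4]=?,low[5]=3); scc=(scc[0]=0,scc[1]=?,scc[2]=?,scc[3]=?,scc[4]=?,scc[5]=?)
step 3: low=(low[0]=0,low[1]=1,low[2]=2,low[3]=1,low[4]=?,low[5]=3); scc=(scc[0]=0,scc[1]=?,scc[2]=?,scc[3]=?,scc[4]=?,scc[5]=?)
step 4: low=(low[0]=0,low[1]=1,low[2]=1,low[3]=1,low[4]=?,low[5]=3); scc=(scc[0]=0,scc[1]=?,scc[2]=?,scc[3]=?,scc[4]=?,scc[5]=?)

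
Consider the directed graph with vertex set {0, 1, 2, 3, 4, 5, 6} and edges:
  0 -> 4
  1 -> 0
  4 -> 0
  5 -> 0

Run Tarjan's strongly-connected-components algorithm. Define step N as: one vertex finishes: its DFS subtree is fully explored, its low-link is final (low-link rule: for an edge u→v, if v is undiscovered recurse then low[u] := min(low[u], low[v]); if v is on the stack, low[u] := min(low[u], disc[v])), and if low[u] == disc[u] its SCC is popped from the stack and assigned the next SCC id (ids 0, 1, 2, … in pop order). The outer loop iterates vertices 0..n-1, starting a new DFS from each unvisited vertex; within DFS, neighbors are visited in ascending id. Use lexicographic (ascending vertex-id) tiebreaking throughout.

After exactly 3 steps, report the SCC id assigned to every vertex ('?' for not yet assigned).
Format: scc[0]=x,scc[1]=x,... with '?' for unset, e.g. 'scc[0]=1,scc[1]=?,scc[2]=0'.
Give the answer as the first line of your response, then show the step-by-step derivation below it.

scc[0]=0,scc[1]=1,scc[2]=?,scc[3]=?,scc[4]=0,scc[5]=?,scc[6]=?

step 1: low=(low[0]=0,low[1]=?,low[2]=?,low[3]=?,low[4]=0,low[5]=?,low[6]=?); scc=(scc[0]=?,scc[1]=?,scc[2]=?,scc[3]=?,scc[4]=?,scc[5]=?,scc[6]=?)
step 2: low=(low[0]=0,low[1]=?,low[2]=?,low[3]=?,low[4]=0,low[5]=?,low[6]=?); scc=(scc[0]=0,scc[1]=?,scc[2]=?,scc[3]=?,scc[4]=0,scc[5]=?,scc[6]=?)
step 3: low=(low[0]=0,low[1]=2,low[2]=?,low[3]=?,low[4]=0,low[5]=?,low[6]=?); scc=(scc[0]=0,scc[1]=1,scc[2]=?,scc[3]=?,scc[4]=0,scc[5]=?,scc[6]=?)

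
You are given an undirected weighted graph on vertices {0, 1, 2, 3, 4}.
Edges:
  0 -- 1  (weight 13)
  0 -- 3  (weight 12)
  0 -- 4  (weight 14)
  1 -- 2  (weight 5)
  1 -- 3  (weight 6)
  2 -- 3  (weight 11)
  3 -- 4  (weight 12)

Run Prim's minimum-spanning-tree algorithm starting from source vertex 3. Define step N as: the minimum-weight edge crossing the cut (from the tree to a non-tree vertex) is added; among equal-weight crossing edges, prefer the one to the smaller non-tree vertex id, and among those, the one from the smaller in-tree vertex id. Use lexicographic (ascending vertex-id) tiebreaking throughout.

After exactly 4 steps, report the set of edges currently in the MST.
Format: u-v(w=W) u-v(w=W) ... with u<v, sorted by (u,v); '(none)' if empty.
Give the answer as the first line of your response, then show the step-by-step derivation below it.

0-3(w=12) 1-2(w=5) 1-3(w=6) 3-4(w=12)

step 1: add edge 1-3 (w=6); MST = {1-3(w=6)}
step 2: add edge 1-2 (w=5); MST = {1-2(w=5) 1-3(w=6)}
step 3: add edge 0-3 (w=12); MST = {0-3(w=12) 1-2(w=5) 1-3(w=6)}
step 4: add edge 3-4 (w=12); MST = {0-3(w=12) 1-2(w=5) 1-3(w=6) 3-4(w=12)}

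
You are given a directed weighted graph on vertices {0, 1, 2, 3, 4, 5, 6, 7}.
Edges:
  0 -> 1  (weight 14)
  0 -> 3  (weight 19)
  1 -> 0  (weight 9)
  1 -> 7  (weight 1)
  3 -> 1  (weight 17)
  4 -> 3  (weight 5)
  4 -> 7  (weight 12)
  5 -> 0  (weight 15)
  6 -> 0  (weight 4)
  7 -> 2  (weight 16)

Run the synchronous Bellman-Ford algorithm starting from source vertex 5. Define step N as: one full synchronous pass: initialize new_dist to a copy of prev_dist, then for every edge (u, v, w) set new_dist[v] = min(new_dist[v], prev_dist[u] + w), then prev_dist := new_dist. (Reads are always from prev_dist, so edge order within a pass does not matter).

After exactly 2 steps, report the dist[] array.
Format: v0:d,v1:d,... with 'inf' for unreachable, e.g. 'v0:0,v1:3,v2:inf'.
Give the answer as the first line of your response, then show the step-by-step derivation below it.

v0:15,v1:29,v2:inf,v3:34,v4:inf,v5:0,v6:inf,v7:inf

step 1: dist = v0:15,v1:inf,v2:inf,v3:inf,v4:inf,v5:0,v6:inf,v7:inf
step 2: dist = v0:15,v1:29,v2:inf,v3:34,v4:inf,v5:0,v6:inf,v7:inf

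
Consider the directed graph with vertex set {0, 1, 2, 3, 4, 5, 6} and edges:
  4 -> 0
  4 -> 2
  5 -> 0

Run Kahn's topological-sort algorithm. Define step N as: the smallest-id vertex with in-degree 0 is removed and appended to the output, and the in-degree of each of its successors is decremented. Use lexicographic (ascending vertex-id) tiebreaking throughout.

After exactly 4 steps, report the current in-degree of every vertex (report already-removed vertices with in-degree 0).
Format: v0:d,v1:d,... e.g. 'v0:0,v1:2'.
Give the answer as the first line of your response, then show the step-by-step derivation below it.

v0:1,v1:0,v2:0,v3:0,v4:0,v5:0,v6:0

step 1: output 1; order=[1]; indeg=(2,0,1,0,0,0,0)
step 2: output 3; order=[1,3]; indeg=(2,0,1,0,0,0,0)
step 3: output 4; order=[1,3,4]; indeg=(1,0,0,0,0,0,0)
step 4: output 2; order=[1,3,4,2]; indeg=(1,0,0,0,0,0,0)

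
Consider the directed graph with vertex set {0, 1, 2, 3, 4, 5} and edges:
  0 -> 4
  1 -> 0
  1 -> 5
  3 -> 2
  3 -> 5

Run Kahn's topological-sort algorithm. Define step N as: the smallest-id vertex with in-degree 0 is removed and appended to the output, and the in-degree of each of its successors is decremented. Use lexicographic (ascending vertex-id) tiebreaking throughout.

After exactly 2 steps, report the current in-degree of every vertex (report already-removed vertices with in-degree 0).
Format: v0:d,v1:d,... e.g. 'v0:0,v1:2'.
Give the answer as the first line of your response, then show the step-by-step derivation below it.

v0:0,v1:0,v2:1,v3:0,v4:0,v5:1

step 1: output 1; order=[1]; indeg=(0,0,1,0,1,1)
step 2: output 0; order=[1,0]; indeg=(0,0,1,0,0,1)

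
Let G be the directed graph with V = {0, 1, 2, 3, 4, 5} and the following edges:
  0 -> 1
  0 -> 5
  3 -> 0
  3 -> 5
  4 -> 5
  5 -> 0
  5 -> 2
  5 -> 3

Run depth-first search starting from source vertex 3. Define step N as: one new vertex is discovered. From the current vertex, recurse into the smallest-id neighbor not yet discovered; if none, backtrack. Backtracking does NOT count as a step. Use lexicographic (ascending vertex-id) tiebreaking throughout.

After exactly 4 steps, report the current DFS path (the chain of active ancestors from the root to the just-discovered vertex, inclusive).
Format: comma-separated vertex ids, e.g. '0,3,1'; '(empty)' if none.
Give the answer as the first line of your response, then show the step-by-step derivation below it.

3,0,5

step 1: discover 3; path=3; order=3
step 2: discover 0; path=3>0; order=3,0
step 3: discover 1; path=3>0>1; order=3,0,1
step 4: discover 5; path=3>0>5; order=3,0,1,5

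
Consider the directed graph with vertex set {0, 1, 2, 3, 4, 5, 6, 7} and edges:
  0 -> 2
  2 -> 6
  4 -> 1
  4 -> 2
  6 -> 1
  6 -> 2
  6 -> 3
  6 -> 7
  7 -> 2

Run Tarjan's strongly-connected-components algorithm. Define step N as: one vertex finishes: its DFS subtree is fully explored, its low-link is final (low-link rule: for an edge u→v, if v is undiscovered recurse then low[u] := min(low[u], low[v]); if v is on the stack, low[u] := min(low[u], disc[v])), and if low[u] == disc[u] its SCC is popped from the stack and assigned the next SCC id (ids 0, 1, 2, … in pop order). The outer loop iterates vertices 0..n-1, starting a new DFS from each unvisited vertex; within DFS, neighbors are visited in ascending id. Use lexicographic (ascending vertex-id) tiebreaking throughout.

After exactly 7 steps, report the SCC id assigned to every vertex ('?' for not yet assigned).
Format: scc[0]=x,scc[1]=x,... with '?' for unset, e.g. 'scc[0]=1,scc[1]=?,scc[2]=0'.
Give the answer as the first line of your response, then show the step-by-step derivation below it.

scc[0]=3,scc[1]=0,scc[2]=2,scc[3]=1,scc[4]=4,scc[5]=?,scc[6]=2,scc[7]=2

step 1: low=(low[0]=0,low[1]=3,low[2]=1,low[3]=?,low[4]=?,low[5]=?,low[6]=2,low[7]=?); scc=(scc[0]=?,scc[1]=0,scc[2]=?,scc[3]=?,scc[4]=?,scc[5]=?,scc[6]=?,scc[7]=?)
step 2: low=(low[0]=0,low[1]=3,low[2]=1,low[3]=4,low[4]=?,low[5]=?,low[6]=1,low[7]=?); scc=(scc[0]=?,scc[1]=0,scc[2]=?,scc[3]=1,scc[4]=?,scc[5]=?,scc[6]=?,scc[7]=?)
step 3: low=(low[0]=0,low[1]=3,low[2]=1,low[3]=4,low[4]=?,low[5]=?,low[6]=1,low[7]=1); scc=(scc[0]=?,scc[1]=0,scc[2]=?,scc[3]=1,scc[4]=?,scc[5]=?,scc[6]=?,scc[7]=?)
step 4: low=(low[0]=0,low[1]=3,low[2]=1,low[3]=4,low[4]=?,low[5]=?,low[6]=1,low[7]=1); scc=(scc[0]=?,scc[1]=0,scc[2]=?,scc[3]=1,scc[4]=?,scc[5]=?,scc[6]=?,scc[7]=?)
step 5: low=(low[0]=0,low[1]=3,low[2]=1,low[3]=4,low[4]=?,low[5]=?,low[6]=1,low[7]=1); scc=(scc[0]=?,scc[1]=0,scc[2]=2,scc[3]=1,scc[4]=?,scc[5]=?,scc[6]=2,scc[7]=2)
step 6: low=(low[0]=0,low[1]=3,low[2]=1,low[3]=4,low[4]=?,low[5]=?,low[6]=1,low[7]=1); scc=(scc[0]=3,scc[1]=0,scc[2]=2,scc[3]=1,scc[4]=?,scc[5]=?,scc[6]=2,scc[7]=2)
step 7: low=(low[0]=0,low[1]=3,low[2]=1,low[3]=4,low[4]=6,low[5]=?,low[6]=1,low[7]=1); scc=(scc[0]=3,scc[1]=0,scc[2]=2,scc[3]=1,scc[4]=4,scc[5]=?,scc[6]=2,scc[7]=2)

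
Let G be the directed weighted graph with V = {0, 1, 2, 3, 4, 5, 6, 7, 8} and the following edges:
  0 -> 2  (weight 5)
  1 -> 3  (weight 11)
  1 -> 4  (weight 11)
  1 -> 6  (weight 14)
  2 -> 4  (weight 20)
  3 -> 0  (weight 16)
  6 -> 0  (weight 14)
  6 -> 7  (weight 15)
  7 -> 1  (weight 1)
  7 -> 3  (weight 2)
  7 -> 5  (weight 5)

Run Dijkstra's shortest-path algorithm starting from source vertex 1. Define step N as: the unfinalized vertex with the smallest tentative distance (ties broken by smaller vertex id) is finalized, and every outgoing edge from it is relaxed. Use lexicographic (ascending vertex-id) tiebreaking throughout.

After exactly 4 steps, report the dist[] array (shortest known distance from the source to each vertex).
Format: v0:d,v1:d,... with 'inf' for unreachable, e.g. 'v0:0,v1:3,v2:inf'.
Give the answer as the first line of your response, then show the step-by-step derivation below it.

v0:27,v1:0,v2:inf,v3:11,v4:11,v5:inf,v6:14,v7:29,v8:inf

step 1: dist = v0:inf,v1:0,v2:inf,v3:11,v4:11,v5:inf,v6:14,v7:inf,v8:inf
step 2: dist = v0:27,v1:0,v2:inf,v3:11,v4:11,v5:inf,v6:14,v7:inf,v8:inf
step 3: dist = v0:27,v1:0,v2:inf,v3:11,v4:11,v5:inf,v6:14,v7:inf,v8:inf
step 4: dist = v0:27,v1:0,v2:inf,v3:11,v4:11,v5:inf,v6:14,v7:29,v8:inf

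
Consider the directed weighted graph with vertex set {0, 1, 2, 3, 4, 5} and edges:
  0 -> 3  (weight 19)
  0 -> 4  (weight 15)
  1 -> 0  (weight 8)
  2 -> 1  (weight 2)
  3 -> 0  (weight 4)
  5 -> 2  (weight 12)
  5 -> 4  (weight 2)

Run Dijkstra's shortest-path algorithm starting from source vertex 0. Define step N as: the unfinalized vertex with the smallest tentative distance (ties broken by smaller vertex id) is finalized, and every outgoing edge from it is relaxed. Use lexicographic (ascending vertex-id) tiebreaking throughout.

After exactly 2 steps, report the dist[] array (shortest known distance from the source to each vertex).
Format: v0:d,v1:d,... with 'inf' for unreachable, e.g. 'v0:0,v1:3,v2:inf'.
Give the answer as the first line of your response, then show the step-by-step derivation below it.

v0:0,v1:inf,v2:inf,v3:19,v4:15,v5:inf

step 1: dist = v0:0,v1:inf,v2:inf,v3:19,v4:15,v5:inf
step 2: dist = v0:0,v1:inf,v2:inf,v3:19,v4:15,v5:inf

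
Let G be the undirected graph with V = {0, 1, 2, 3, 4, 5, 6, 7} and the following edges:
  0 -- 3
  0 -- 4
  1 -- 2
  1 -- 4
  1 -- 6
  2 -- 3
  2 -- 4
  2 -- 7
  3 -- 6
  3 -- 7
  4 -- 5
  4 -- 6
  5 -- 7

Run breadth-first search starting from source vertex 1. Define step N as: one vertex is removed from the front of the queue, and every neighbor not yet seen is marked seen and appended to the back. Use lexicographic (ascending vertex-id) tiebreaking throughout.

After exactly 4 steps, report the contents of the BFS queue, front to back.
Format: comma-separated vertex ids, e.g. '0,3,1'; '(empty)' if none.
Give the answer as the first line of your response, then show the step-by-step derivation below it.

3,7,0,5

step 1: dequeue 1; queue=[2,4,6]; order=1
step 2: dequeue 2; queue=[4,6,3,7]; order=1,2
step 3: dequeue 4; queue=[6,3,7,0,5]; order=1,2,4
step 4: dequeue 6; queue=[3,7,0,5]; order=1,2,4,6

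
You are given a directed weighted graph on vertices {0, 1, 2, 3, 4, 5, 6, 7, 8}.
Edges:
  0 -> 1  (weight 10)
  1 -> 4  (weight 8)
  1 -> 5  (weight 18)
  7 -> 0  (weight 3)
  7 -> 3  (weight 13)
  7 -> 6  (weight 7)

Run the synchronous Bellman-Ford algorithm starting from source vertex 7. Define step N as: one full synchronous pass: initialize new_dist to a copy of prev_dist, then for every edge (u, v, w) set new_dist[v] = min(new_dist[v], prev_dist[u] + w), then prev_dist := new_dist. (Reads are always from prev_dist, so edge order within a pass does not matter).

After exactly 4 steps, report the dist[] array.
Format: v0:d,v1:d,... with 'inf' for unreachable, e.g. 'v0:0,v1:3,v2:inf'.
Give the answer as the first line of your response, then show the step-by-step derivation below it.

v0:3,v1:13,v2:inf,v3:13,v4:21,v5:31,v6:7,v7:0,v8:inf

step 1: dist = v0:3,v1:inf,v2:inf,v3:13,v4:inf,v5:inf,v6:7,v7:0,v8:inf
step 2: dist = v0:3,v1:13,v2:inf,v3:13,v4:inf,v5:inf,v6:7,v7:0,v8:inf
step 3: dist = v0:3,v1:13,v2:inf,v3:13,v4:21,v5:31,v6:7,v7:0,v8:inf
step 4: dist = v0:3,v1:13,v2:inf,v3:13,v4:21,v5:31,v6:7,v7:0,v8:inf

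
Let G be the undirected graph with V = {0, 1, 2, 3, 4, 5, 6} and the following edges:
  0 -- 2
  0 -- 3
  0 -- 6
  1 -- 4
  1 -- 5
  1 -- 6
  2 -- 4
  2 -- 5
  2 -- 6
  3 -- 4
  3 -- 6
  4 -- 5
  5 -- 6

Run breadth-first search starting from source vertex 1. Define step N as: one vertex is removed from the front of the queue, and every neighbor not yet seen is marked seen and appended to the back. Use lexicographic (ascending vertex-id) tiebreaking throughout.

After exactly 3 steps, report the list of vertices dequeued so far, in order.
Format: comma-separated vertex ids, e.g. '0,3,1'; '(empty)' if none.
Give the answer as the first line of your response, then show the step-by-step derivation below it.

1,4,5

step 1: dequeue 1; queue=[4,5,6]; order=1
step 2: dequeue 4; queue=[5,6,2,3]; order=1,4
step 3: dequeue 5; queue=[6,2,3]; order=1,4,5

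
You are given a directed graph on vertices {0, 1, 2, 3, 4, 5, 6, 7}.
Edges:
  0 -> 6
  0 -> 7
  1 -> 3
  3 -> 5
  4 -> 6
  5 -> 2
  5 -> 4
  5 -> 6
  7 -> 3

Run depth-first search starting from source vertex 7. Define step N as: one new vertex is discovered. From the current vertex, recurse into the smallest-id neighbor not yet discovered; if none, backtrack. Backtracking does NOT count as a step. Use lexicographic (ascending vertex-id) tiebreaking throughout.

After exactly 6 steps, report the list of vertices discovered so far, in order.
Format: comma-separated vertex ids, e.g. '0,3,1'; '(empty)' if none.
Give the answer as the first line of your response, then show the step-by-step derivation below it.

7,3,5,2,4,6

step 1: discover 7; path=7; order=7
step 2: discover 3; path=7>3; order=7,3
step 3: discover 5; path=7>3>5; order=7,3,5
step 4: discover 2; path=7>3>5>2; order=7,3,5,2
step 5: discover 4; path=7>3>5>4; order=7,3,5,2,4
step 6: discover 6; path=7>3>5>4>6; order=7,3,5,2,4,6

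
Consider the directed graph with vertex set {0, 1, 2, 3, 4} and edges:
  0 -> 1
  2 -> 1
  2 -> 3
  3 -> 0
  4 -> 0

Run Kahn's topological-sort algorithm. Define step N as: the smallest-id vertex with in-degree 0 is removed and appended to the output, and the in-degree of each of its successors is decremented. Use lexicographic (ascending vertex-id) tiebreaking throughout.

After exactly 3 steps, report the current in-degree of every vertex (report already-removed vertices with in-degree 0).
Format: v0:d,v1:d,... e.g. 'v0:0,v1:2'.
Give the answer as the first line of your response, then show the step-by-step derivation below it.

v0:0,v1:1,v2:0,v3:0,v4:0

step 1: output 2; order=[2]; indeg=(2,1,0,0,0)
step 2: output 3; order=[2,3]; indeg=(1,1,0,0,0)
step 3: output 4; order=[2,3,4]; indeg=(0,1,0,0,0)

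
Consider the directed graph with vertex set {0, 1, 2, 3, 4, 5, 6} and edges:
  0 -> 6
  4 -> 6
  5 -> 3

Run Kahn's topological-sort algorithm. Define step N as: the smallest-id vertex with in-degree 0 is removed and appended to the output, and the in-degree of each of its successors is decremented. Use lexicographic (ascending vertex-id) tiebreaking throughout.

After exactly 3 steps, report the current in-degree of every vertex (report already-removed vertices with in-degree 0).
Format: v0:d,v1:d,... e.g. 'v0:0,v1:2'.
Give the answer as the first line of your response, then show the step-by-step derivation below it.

v0:0,v1:0,v2:0,v3:1,v4:0,v5:0,v6:1

step 1: output 0; order=[0]; indeg=(0,0,0,1,0,0,1)
step 2: output 1; order=[0,1]; indeg=(0,0,0,1,0,0,1)
step 3: output 2; order=[0,1,2]; indeg=(0,0,0,1,0,0,1)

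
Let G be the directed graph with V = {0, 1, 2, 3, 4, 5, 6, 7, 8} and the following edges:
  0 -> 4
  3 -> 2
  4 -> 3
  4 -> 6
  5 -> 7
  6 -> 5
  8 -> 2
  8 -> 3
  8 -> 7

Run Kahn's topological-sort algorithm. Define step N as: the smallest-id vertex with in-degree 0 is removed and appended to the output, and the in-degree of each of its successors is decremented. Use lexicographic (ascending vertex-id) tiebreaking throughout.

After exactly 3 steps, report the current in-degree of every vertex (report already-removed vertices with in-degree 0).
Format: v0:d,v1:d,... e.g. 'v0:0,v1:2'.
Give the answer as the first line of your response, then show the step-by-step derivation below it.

v0:0,v1:0,v2:2,v3:1,v4:0,v5:1,v6:0,v7:2,v8:0

step 1: output 0; order=[0]; indeg=(0,0,2,2,0,1,1,2,0)
step 2: output 1; order=[0,1]; indeg=(0,0,2,2,0,1,1,2,0)
step 3: output 4; order=[0,1,4]; indeg=(0,0,2,1,0,1,0,2,0)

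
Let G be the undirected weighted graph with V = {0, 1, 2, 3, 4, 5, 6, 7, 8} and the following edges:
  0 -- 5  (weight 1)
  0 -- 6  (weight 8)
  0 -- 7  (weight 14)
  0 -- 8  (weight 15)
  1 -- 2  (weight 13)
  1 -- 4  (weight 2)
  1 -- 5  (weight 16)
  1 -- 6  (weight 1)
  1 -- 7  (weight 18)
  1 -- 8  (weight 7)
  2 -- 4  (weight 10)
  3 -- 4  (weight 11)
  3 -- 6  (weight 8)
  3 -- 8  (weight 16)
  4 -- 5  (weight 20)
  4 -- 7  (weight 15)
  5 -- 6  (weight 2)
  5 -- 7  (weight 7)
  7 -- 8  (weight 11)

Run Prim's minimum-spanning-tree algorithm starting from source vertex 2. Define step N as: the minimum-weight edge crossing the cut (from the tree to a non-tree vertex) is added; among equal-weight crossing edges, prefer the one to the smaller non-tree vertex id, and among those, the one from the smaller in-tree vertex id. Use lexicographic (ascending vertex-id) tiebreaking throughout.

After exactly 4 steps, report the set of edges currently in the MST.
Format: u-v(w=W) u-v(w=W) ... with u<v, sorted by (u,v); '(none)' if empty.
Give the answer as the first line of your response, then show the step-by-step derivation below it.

1-4(w=2) 1-6(w=1) 2-4(w=10) 5-6(w=2)

step 1: add edge 2-4 (w=10); MST = {2-4(w=10)}
step 2: add edge 1-4 (w=2); MST = {1-4(w=2) 2-4(w=10)}
step 3: add edge 1-6 (w=1); MST = {1-4(w=2) 1-6(w=1) 2-4(w=10)}
step 4: add edge 5-6 (w=2); MST = {1-4(w=2) 1-6(w=1) 2-4(w=10) 5-6(w=2)}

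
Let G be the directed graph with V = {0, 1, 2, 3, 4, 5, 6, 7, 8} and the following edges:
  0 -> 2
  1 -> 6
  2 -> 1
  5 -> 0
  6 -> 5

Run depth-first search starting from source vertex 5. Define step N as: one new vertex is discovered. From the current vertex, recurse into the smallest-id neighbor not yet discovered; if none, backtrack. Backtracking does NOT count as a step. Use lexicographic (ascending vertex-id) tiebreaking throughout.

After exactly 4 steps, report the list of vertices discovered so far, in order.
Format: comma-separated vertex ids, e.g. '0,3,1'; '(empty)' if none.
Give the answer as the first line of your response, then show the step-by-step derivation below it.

5,0,2,1

step 1: discover 5; path=5; order=5
step 2: discover 0; path=5>0; order=5,0
step 3: discover 2; path=5>0>2; order=5,0,2
step 4: discover 1; path=5>0>2>1; order=5,0,2,1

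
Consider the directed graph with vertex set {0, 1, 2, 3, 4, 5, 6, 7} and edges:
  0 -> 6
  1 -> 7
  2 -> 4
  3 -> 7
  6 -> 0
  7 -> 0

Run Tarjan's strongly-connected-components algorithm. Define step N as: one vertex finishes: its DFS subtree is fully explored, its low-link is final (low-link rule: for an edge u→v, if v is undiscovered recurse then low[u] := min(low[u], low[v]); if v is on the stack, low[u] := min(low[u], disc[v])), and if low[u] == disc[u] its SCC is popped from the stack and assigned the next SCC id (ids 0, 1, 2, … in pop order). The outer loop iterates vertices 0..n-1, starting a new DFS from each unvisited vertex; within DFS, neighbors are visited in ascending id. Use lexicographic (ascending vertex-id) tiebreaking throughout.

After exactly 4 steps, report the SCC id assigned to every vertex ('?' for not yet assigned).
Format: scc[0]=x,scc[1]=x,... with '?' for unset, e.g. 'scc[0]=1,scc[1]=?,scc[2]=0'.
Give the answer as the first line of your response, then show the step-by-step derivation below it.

scc[0]=0,scc[1]=2,scc[2]=?,scc[3]=?,scc[4]=?,scc[5]=?,scc[6]=0,scc[7]=1

step 1: low=(low[0]=0,low[1]=?,low[2]=?,low[3]=?,low[4]=?,low[5]=?,low[6]=0,low[7]=?); scc=(scc[0]=?,scc[1]=?,scc[2]=?,scc[3]=?,scc[4]=?,scc[5]=?,scc[6]=?,scc[7]=?)
step 2: low=(low[0]=0,low[1]=?,low[2]=?,low[3]=?,low[4]=?,low[5]=?,low[6]=0,low[7]=?); scc=(scc[0]=0,scc[1]=?,scc[2]=?,scc[3]=?,scc[4]=?,scc[5]=?,scc[6]=0,scc[7]=?)
step 3: low=(low[0]=0,low[1]=2,low[2]=?,low[3]=?,low[4]=?,low[5]=?,low[6]=0,low[7]=3); scc=(scc[0]=0,scc[1]=?,scc[2]=?,scc[3]=?,scc[4]=?,scc[5]=?,scc[6]=0,scc[7]=1)
step 4: low=(low[0]=0,low[1]=2,low[2]=?,low[3]=?,low[4]=?,low[5]=?,low[6]=0,low[7]=3); scc=(scc[0]=0,scc[1]=2,scc[2]=?,scc[3]=?,scc[4]=?,scc[5]=?,scc[6]=0,scc[7]=1)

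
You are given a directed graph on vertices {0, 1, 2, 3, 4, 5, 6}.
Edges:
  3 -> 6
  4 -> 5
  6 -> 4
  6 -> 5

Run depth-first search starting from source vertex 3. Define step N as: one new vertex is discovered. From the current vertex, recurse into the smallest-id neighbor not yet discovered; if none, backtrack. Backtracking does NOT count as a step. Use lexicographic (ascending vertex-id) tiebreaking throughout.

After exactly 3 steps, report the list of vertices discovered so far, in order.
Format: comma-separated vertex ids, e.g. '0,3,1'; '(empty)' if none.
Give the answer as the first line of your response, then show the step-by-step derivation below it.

3,6,4

step 1: discover 3; path=3; order=3
step 2: discover 6; path=3>6; order=3,6
step 3: discover 4; path=3>6>4; order=3,6,4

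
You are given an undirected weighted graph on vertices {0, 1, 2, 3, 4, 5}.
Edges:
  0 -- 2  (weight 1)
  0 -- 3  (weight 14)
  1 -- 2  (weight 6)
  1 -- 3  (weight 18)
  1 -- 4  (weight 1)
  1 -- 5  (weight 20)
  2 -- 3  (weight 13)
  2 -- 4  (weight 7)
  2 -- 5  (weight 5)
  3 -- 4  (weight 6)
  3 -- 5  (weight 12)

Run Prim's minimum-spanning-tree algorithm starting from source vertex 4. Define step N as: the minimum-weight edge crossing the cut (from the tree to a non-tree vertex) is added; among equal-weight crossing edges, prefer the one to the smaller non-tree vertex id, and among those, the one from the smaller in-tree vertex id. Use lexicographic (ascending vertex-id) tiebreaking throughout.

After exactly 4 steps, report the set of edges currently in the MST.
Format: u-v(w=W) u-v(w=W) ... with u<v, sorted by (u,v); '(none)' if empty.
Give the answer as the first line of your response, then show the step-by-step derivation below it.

0-2(w=1) 1-2(w=6) 1-4(w=1) 2-5(w=5)

step 1: add edge 1-4 (w=1); MST = {1-4(w=1)}
step 2: add edge 1-2 (w=6); MST = {1-2(w=6) 1-4(w=1)}
step 3: add edge 0-2 (w=1); MST = {0-2(w=1) 1-2(w=6) 1-4(w=1)}
step 4: add edge 2-5 (w=5); MST = {0-2(w=1) 1-2(w=6) 1-4(w=1) 2-5(w=5)}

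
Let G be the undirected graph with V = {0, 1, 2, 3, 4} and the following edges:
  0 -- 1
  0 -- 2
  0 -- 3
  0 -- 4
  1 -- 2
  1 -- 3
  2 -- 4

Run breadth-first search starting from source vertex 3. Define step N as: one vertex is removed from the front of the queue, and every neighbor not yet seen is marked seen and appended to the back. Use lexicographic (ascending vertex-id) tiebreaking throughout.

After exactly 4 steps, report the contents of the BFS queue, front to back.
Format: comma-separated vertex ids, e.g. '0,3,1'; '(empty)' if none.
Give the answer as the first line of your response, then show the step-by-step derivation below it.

4

step 1: dequeue 3; queue=[0,1]; order=3
step 2: dequeue 0; queue=[1,2,4]; order=3,0
step 3: dequeue 1; queue=[2,4]; order=3,0,1
step 4: dequeue 2; queue=[4]; order=3,0,1,2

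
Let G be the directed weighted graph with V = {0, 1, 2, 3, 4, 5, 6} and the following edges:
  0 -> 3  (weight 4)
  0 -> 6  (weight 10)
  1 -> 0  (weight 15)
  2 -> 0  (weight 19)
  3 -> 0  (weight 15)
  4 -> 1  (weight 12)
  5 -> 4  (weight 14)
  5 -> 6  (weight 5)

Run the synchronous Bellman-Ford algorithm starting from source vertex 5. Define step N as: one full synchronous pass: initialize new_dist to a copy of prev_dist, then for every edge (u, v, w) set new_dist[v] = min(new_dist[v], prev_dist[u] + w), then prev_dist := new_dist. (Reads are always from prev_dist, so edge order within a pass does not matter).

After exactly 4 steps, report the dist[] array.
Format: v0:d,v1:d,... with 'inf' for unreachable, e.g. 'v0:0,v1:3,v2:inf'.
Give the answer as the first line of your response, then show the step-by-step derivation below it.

v0:41,v1:26,v2:inf,v3:45,v4:14,v5:0,v6:5

step 1: dist = v0:inf,v1:inf,v2:inf,v3:inf,v4:14,v5:0,v6:5
step 2: dist = v0:inf,v1:26,v2:inf,v3:inf,v4:14,v5:0,v6:5
step 3: dist = v0:41,v1:26,v2:inf,v3:inf,v4:14,v5:0,v6:5
step 4: dist = v0:41,v1:26,v2:inf,v3:45,v4:14,v5:0,v6:5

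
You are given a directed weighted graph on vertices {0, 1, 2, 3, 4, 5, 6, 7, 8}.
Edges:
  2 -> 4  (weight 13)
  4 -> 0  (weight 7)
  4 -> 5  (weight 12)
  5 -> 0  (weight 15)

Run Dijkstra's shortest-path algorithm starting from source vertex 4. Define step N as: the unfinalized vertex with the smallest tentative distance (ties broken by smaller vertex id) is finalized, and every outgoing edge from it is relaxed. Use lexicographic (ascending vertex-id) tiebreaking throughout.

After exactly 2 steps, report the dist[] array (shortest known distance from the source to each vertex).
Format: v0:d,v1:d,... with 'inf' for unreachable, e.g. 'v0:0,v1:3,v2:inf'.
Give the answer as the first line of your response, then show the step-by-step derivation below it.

v0:7,v1:inf,v2:inf,v3:inf,v4:0,v5:12,v6:inf,v7:inf,v8:inf

step 1: dist = v0:7,v1:inf,v2:inf,v3:inf,v4:0,v5:12,v6:inf,v7:inf,v8:inf
step 2: dist = v0:7,v1:inf,v2:inf,v3:inf,v4:0,v5:12,v6:inf,v7:inf,v8:inf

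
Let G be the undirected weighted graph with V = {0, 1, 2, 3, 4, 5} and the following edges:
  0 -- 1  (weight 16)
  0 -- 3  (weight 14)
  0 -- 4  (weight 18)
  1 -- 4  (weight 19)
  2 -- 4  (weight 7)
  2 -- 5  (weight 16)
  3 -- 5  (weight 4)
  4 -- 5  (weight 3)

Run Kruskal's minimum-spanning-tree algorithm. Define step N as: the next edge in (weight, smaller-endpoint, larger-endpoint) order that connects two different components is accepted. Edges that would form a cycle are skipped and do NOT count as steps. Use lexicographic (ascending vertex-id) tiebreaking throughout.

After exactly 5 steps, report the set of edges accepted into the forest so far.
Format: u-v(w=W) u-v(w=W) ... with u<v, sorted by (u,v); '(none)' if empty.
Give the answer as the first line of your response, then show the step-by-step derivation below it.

0-1(w=16) 0-3(w=14) 2-4(w=7) 3-5(w=4) 4-5(w=3)

step 1: add edge 4-5 (w=3); MST = {4-5(w=3)}
step 2: add edge 3-5 (w=4); MST = {3-5(w=4) 4-5(w=3)}
step 3: add edge 2-4 (w=7); MST = {2-4(w=7) 3-5(w=4) 4-5(w=3)}
step 4: add edge 0-3 (w=14); MST = {0-3(w=14) 2-4(w=7) 3-5(w=4) 4-5(w=3)}
step 5: add edge 0-1 (w=16); MST = {0-1(w=16) 0-3(w=14) 2-4(w=7) 3-5(w=4) 4-5(w=3)}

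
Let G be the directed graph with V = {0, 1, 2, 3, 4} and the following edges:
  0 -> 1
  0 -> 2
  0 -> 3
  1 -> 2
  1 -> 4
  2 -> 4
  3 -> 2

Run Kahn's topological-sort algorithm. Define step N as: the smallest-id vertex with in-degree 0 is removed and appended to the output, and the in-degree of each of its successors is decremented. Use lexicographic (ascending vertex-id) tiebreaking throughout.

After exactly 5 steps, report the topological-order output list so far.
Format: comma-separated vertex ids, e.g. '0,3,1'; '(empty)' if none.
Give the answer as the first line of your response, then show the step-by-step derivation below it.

0,1,3,2,4

step 1: output 0; order=[0]; indeg=(0,0,2,0,2)
step 2: output 1; order=[0,1]; indeg=(0,0,1,0,1)
step 3: output 3; order=[0,1,3]; indeg=(0,0,0,0,1)
step 4: output 2; order=[0,1,3,2]; indeg=(0,0,0,0,0)
step 5: output 4; order=[0,1,3,2,4]; indeg=(0,0,0,0,0)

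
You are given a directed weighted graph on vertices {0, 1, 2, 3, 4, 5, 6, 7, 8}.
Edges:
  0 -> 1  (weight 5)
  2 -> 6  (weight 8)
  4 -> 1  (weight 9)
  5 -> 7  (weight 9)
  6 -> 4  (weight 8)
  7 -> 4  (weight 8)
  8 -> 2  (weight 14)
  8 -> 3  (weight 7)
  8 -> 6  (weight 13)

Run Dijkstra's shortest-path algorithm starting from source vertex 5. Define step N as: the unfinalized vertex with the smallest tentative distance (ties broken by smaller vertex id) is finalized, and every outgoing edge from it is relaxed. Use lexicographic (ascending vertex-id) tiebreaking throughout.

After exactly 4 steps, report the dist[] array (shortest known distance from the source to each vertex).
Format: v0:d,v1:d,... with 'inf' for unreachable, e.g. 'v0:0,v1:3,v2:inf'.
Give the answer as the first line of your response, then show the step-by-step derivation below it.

v0:inf,v1:26,v2:inf,v3:inf,v4:17,v5:0,v6:inf,v7:9,v8:inf

step 1: dist = v0:inf,v1:inf,v2:inf,v3:inf,v4:inf,v5:0,v6:inf,v7:9,v8:inf
step 2: dist = v0:inf,v1:inf,v2:inf,v3:inf,v4:17,v5:0,v6:inf,v7:9,v8:inf
step 3: dist = v0:inf,v1:26,v2:inf,v3:inf,v4:17,v5:0,v6:inf,v7:9,v8:inf
step 4: dist = v0:inf,v1:26,v2:inf,v3:inf,v4:17,v5:0,v6:inf,v7:9,v8:inf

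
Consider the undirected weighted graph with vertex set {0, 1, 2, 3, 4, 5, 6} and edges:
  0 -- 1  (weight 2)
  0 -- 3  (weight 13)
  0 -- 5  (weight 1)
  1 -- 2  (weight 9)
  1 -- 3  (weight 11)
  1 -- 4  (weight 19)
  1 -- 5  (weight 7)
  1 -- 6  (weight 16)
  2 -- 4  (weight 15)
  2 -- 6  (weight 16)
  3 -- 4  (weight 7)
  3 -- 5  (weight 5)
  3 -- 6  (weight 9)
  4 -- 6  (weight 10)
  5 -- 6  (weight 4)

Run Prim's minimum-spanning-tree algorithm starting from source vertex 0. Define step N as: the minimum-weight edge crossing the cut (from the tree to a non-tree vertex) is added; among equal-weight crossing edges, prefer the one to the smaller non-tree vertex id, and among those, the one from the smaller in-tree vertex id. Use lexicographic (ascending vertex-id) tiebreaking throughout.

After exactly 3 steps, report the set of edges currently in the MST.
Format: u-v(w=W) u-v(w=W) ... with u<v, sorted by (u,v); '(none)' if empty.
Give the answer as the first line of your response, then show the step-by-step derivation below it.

0-1(w=2) 0-5(w=1) 5-6(w=4)

step 1: add edge 0-5 (w=1); MST = {0-5(w=1)}
step 2: add edge 0-1 (w=2); MST = {0-1(w=2) 0-5(w=1)}
step 3: add edge 5-6 (w=4); MST = {0-1(w=2) 0-5(w=1) 5-6(w=4)}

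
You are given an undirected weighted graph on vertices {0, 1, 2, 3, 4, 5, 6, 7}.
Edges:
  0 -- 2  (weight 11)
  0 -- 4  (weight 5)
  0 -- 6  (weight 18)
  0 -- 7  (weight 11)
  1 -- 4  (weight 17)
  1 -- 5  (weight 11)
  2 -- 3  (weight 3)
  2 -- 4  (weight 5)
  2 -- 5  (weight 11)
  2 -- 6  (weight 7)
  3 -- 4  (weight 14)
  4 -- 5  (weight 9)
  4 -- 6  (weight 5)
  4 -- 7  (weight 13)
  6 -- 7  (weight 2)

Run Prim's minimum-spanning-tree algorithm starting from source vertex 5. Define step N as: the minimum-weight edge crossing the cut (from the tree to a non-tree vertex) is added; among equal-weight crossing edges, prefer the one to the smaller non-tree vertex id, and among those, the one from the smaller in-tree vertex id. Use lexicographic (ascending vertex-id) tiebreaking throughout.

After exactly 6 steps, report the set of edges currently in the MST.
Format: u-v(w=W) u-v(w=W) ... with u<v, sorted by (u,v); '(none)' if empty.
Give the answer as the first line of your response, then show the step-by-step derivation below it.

0-4(w=5) 2-3(w=3) 2-4(w=5) 4-5(w=9) 4-6(w=5) 6-7(w=2)

step 1: add edge 4-5 (w=9); MST = {4-5(w=9)}
step 2: add edge 0-4 (w=5); MST = {0-4(w=5) 4-5(w=9)}
step 3: add edge 2-4 (w=5); MST = {0-4(w=5) 2-4(w=5) 4-5(w=9)}
step 4: add edge 2-3 (w=3); MST = {0-4(w=5) 2-3(w=3) 2-4(w=5) 4-5(w=9)}
step 5: add edge 4-6 (w=5); MST = {0-4(w=5) 2-3(w=3) 2-4(w=5) 4-5(w=9) 4-6(w=5)}
step 6: add edge 6-7 (w=2); MST = {0-4(w=5) 2-3(w=3) 2-4(w=5) 4-5(w=9) 4-6(w=5) 6-7(w=2)}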